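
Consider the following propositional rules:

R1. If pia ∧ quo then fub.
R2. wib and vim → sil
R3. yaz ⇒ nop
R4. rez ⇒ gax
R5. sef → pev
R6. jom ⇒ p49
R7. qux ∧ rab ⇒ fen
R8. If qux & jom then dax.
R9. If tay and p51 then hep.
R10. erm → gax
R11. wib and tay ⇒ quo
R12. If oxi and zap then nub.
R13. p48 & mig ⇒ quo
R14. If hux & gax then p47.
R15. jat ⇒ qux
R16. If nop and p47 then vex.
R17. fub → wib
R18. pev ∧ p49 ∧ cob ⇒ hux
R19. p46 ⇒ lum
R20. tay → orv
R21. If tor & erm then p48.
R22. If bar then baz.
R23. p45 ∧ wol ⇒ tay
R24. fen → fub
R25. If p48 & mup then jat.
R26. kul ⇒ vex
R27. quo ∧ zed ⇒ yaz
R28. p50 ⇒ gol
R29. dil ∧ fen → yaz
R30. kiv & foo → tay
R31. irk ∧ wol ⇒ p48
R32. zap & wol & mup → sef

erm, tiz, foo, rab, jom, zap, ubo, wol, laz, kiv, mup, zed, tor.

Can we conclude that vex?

Forward chaining from the given facts derives: p49, gax, p48, jat, tay, sef, pev, qux, orv, fen, dax, fub, wib, quo, yaz, nop.
Rules concluding vex: R16 needs p47; R26 needs kul — none of these are established.

No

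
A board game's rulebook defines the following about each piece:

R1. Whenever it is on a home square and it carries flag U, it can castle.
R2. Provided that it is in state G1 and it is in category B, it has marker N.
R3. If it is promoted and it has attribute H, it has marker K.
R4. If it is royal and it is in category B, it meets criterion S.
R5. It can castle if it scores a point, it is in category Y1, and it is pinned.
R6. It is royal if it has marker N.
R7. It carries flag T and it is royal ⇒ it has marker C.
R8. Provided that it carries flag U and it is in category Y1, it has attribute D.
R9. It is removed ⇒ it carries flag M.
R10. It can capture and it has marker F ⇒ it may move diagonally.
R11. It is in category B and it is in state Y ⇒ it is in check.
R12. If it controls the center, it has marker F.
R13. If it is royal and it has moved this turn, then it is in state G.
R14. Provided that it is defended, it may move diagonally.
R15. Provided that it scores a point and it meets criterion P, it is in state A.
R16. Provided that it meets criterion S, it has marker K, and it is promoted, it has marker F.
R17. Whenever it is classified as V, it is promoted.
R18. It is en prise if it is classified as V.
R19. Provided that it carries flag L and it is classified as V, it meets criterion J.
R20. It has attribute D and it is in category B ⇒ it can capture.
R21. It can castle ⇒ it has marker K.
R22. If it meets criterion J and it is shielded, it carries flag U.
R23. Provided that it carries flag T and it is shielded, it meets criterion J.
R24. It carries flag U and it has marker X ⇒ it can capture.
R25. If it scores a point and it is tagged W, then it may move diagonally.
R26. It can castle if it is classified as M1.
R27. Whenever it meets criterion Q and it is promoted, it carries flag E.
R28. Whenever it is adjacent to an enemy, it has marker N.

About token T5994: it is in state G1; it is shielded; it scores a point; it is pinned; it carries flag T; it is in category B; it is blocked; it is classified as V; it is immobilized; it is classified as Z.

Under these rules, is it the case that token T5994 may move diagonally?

Forward chaining from the given facts derives: has marker N, is royal, has marker C, is promoted, is en prise, meets criterion J, meets criterion S, carries flag U.
Rules concluding "it may move diagonally": R10 needs "it can capture"; R14 needs "it is defended"; R25 needs "it is tagged W" — none of these are established.

No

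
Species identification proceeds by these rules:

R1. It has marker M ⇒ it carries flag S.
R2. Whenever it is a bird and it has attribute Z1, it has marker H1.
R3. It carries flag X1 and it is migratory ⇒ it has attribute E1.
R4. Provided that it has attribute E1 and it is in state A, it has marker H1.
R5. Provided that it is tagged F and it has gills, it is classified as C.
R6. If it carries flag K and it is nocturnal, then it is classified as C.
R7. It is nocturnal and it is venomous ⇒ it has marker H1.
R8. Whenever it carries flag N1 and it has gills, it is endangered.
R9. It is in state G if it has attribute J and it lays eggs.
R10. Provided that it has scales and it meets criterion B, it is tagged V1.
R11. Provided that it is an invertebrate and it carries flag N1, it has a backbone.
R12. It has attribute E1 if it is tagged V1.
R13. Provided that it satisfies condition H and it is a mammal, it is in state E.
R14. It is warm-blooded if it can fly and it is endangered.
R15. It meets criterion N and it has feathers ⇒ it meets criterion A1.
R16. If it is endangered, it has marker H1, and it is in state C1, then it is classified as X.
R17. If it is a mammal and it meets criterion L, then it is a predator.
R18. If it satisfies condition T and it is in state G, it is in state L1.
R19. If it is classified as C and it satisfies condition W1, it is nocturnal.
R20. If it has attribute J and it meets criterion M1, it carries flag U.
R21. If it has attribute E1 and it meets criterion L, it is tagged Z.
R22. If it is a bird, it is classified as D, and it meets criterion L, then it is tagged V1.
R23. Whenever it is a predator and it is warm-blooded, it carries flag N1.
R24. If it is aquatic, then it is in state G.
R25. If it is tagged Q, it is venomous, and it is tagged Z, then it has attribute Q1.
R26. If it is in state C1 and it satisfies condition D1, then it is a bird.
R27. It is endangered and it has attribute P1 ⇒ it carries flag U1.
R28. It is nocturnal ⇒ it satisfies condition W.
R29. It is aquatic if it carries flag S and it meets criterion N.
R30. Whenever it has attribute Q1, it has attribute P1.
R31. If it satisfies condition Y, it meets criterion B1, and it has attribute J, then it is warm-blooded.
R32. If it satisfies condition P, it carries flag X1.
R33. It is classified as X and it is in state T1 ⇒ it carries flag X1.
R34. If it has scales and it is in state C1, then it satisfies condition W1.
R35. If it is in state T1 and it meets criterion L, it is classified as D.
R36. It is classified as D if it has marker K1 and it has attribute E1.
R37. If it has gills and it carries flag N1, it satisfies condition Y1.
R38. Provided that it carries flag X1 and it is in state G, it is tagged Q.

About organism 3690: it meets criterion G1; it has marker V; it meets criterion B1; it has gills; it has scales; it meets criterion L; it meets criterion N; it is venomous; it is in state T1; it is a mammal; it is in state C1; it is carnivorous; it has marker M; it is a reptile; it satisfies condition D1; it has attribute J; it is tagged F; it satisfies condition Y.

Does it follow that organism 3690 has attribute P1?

By R1 (it has marker M): it carries flag S.
By R5 (it is tagged F, it has gills): it is classified as C.
By R17 (it is a mammal, it meets criterion L): it is a predator.
By R26 (it is in state C1, it satisfies condition D1): it is a bird.
By R29 (it carries flag S, it meets criterion N): it is aquatic.
By R31 (it satisfies condition Y, it meets criterion B1, it has attribute J): it is warm-blooded.
By R34 (it has scales, it is in state C1): it satisfies condition W1.
By R35 (it is in state T1, it meets criterion L): it is classified as D.
By R19 (it is classified as C, it satisfies condition W1): it is nocturnal.
By R22 (it is a bird, it is classified as D, it meets criterion L): it is tagged V1.
By R23 (it is a predator, it is warm-blooded): it carries flag N1.
By R24 (it is aquatic): it is in state G.
By R7 (it is nocturnal, it is venomous): it has marker H1.
By R8 (it carries flag N1, it has gills): it is endangered.
By R12 (it is tagged V1): it has attribute E1.
By R16 (it is endangered, it has marker H1, it is in state C1): it is classified as X.
By R21 (it has attribute E1, it meets criterion L): it is tagged Z.
By R33 (it is classified as X, it is in state T1): it carries flag X1.
By R38 (it carries flag X1, it is in state G): it is tagged Q.
By R25 (it is tagged Q, it is venomous, it is tagged Z): it has attribute Q1.
By R30 (it has attribute Q1): it has attribute P1.

Yes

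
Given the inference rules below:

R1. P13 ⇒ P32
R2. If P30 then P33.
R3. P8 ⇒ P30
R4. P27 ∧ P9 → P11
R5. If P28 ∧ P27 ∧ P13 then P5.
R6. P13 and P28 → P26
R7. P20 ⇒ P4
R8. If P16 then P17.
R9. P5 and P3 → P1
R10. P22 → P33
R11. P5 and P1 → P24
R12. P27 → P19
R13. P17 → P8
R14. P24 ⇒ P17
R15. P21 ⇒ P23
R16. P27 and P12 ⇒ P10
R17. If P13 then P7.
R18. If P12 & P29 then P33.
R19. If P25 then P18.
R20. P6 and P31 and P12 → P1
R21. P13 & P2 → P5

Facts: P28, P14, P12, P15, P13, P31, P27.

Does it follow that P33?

Forward chaining from the given facts derives: P32, P5, P26, P19, P10, P7.
Rules concluding P33: R2 needs P30; R10 needs P22; R18 needs P29 — none of these are established.

No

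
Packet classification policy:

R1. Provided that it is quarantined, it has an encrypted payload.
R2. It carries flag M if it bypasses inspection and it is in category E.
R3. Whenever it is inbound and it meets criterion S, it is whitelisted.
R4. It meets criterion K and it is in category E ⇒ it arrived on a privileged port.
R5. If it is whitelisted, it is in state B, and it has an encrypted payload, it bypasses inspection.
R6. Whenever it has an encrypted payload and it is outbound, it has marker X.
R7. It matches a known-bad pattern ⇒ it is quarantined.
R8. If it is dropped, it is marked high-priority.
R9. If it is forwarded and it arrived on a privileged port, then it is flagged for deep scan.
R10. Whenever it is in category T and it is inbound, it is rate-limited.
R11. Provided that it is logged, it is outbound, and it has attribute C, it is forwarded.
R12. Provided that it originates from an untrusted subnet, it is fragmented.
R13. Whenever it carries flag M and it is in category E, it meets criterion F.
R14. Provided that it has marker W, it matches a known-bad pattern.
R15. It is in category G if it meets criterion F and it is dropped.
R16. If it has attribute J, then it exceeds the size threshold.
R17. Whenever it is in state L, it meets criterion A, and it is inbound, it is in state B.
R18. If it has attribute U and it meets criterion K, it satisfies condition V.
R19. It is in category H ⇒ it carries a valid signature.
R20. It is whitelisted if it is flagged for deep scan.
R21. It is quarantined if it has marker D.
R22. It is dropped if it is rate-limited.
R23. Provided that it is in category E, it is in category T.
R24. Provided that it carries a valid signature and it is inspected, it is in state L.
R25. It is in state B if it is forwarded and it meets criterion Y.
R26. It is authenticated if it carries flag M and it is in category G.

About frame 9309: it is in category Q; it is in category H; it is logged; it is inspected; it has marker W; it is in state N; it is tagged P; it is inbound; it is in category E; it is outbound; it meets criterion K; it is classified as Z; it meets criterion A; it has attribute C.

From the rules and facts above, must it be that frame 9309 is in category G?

Yes

By R4 (it meets criterion K, it is in category E): it arrived on a privileged port.
By R11 (it is logged, it is outbound, it has attribute C): it is forwarded.
By R14 (it has marker W): it matches a known-bad pattern.
By R19 (it is in category H): it carries a valid signature.
By R23 (it is in category E): it is in category T.
By R24 (it carries a valid signature, it is inspected): it is in state L.
By R7 (it matches a known-bad pattern): it is quarantined.
By R9 (it is forwarded, it arrived on a privileged port): it is flagged for deep scan.
By R10 (it is in category T, it is inbound): it is rate-limited.
By R17 (it is in state L, it meets criterion A, it is inbound): it is in state B.
By R20 (it is flagged for deep scan): it is whitelisted.
By R22 (it is rate-limited): it is dropped.
By R1 (it is quarantined): it has an encrypted payload.
By R5 (it is whitelisted, it is in state B, it has an encrypted payload): it bypasses inspection.
By R2 (it bypasses inspection, it is in category E): it carries flag M.
By R13 (it carries flag M, it is in category E): it meets criterion F.
By R15 (it meets criterion F, it is dropped): it is in category G.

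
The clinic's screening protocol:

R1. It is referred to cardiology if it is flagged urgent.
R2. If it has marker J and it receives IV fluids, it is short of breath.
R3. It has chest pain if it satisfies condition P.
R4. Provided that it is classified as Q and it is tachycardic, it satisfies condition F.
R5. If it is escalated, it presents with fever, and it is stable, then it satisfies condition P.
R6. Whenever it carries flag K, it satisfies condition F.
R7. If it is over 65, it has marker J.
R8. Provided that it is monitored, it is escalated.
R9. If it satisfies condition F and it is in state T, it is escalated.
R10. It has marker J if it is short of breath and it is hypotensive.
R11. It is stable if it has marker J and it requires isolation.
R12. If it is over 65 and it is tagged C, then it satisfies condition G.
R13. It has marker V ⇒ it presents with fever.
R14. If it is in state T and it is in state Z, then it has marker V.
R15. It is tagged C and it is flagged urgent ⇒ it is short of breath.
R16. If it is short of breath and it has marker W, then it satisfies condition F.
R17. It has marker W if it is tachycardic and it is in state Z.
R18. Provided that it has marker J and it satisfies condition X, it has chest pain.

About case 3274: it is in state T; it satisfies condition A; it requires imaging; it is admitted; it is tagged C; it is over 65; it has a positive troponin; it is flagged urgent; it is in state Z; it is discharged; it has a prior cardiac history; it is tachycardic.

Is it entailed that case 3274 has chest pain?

Forward chaining from the given facts derives: is referred to cardiology, has marker J, satisfies condition G, has marker V, is short of breath, has marker W, presents with fever, satisfies condition F, is escalated.
Rules concluding "it has chest pain": R3 needs "it satisfies condition P"; R18 needs "it satisfies condition X" — none of these are established.

No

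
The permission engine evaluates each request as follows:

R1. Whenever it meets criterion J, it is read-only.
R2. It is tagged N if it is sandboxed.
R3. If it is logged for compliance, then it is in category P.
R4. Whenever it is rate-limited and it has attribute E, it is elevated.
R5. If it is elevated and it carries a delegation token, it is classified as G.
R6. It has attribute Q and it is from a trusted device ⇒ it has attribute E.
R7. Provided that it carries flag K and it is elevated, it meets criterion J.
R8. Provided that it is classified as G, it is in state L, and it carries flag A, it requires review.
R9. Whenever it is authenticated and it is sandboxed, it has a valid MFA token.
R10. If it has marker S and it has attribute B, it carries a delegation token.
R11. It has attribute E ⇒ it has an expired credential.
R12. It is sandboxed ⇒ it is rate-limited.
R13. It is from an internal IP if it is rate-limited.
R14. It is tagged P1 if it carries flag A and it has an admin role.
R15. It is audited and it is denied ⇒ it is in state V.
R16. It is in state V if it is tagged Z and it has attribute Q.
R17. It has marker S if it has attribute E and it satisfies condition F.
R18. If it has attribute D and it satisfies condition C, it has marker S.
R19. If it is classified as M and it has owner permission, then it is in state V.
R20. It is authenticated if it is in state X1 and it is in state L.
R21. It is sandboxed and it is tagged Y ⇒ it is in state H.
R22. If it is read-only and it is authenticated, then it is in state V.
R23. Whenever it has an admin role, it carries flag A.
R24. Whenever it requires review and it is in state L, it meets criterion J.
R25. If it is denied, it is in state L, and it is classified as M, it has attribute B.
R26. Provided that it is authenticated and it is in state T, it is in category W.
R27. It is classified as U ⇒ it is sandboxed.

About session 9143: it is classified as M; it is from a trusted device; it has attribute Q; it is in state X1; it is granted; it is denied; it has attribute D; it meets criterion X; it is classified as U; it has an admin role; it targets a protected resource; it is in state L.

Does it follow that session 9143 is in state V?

No

Forward chaining from the given facts derives: has attribute E, has an expired credential, is authenticated, carries flag A, has attribute B, is sandboxed, is tagged N, has a valid MFA token, is rate-limited, is from an internal IP, is tagged P1, is elevated.
Rules concluding "it is in state V": R15 needs "it is audited"; R16 needs "it is tagged Z"; R19 needs "it has owner permission"; R22 needs "it is read-only" — none of these are established.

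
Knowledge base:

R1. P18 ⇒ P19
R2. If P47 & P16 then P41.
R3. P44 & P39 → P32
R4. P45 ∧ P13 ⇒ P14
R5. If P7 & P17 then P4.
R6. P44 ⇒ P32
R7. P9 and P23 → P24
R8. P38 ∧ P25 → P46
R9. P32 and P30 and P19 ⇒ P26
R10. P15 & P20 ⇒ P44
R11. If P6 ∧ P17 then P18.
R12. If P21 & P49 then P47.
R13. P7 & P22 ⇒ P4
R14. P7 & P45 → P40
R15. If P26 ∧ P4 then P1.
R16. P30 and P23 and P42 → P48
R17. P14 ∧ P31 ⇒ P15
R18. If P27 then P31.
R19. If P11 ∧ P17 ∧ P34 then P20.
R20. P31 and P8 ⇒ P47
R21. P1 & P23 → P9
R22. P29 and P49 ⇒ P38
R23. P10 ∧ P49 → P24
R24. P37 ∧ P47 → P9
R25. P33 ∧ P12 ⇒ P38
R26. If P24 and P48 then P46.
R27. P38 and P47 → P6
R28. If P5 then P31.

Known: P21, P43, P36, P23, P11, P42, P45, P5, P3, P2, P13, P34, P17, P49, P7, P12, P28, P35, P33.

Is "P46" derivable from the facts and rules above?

Forward chaining from the given facts derives: P14, P4, P47, P40, P20, P38, P6, P31, P18, P15, P19, P44, P32.
Rules concluding P46: R8 needs P25; R26 needs P24 — none of these are established.

No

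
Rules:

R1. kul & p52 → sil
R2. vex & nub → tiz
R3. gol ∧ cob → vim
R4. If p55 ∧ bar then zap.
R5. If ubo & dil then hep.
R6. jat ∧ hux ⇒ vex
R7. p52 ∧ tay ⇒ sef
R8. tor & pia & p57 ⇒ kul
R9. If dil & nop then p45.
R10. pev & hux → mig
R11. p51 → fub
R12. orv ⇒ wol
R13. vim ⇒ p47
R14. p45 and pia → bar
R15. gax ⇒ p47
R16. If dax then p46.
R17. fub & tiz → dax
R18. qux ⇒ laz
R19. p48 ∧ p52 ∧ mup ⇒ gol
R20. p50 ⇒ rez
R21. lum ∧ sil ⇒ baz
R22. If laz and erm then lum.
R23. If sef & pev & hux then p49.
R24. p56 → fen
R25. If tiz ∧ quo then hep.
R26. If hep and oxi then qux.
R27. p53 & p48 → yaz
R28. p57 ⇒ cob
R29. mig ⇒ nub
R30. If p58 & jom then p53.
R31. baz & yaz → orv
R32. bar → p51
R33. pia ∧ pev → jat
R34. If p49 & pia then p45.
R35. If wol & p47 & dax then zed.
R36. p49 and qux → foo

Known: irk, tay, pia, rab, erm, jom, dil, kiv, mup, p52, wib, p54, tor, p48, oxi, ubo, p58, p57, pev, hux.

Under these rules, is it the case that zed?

hep  (by R5: ubo, dil)
sef  (by R7: p52, tay)
kul  (by R8: tor, pia, p57)
mig  (by R10: pev, hux)
gol  (by R19: p48, p52, mup)
p49  (by R23: sef, pev, hux)
qux  (by R26: hep, oxi)
cob  (by R28: p57)
nub  (by R29: mig)
p53  (by R30: p58, jom)
jat  (by R33: pia, pev)
p45  (by R34: p49, pia)
sil  (by R1: kul, p52)
vim  (by R3: gol, cob)
vex  (by R6: jat, hux)
p47  (by R13: vim)
bar  (by R14: p45, pia)
laz  (by R18: qux)
lum  (by R22: laz, erm)
yaz  (by R27: p53, p48)
p51  (by R32: bar)
tiz  (by R2: vex, nub)
fub  (by R11: p51)
dax  (by R17: fub, tiz)
baz  (by R21: lum, sil)
orv  (by R31: baz, yaz)
wol  (by R12: orv)
zed  (by R35: wol, p47, dax)

Yes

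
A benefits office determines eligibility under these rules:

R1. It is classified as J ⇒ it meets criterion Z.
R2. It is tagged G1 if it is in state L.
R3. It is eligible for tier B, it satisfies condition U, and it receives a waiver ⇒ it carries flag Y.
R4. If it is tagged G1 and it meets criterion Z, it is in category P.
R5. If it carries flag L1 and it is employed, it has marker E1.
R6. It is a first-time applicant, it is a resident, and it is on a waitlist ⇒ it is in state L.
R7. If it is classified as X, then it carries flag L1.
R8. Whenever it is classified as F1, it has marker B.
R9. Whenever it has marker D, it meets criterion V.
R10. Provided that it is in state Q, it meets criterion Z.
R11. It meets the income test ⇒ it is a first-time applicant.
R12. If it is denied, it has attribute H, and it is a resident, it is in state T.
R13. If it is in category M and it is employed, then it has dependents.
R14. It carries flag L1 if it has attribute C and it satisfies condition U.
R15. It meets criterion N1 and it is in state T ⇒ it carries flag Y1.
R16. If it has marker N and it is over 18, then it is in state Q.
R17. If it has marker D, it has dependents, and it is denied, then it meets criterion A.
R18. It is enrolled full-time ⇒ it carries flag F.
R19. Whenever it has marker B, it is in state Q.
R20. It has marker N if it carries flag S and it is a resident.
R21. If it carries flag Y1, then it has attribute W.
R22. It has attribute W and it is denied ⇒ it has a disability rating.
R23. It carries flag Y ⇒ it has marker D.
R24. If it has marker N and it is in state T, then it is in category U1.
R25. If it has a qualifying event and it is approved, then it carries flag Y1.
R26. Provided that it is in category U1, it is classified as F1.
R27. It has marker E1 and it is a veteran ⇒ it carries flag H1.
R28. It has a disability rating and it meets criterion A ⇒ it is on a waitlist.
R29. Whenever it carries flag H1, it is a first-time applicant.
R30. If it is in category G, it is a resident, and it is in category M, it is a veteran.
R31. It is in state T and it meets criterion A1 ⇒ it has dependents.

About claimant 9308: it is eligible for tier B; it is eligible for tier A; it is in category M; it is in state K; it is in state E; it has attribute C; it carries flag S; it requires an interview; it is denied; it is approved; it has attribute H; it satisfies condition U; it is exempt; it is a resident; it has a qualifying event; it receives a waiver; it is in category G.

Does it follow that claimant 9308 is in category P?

No

Forward chaining from the given facts derives: carries flag Y, is in state T, carries flag L1, has marker N, has marker D, is in category U1, carries flag Y1, is classified as F1, is a veteran, has marker B, meets criterion V, is in state Q, has attribute W, has a disability rating, meets criterion Z.
The only rule concluding "it is in category P" is R4, which needs "it is tagged G1"; that is never established.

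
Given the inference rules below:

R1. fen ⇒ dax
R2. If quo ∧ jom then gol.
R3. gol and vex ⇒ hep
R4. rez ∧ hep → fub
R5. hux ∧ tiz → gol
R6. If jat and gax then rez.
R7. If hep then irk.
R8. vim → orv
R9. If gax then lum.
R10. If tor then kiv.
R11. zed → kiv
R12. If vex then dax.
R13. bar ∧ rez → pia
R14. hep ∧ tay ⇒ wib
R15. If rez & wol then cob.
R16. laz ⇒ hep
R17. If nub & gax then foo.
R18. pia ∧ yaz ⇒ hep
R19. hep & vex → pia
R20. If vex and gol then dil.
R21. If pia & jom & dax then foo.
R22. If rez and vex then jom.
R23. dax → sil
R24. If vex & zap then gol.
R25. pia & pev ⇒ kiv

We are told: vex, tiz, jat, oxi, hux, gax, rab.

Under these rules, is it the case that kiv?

No

Forward chaining from the given facts derives: gol, rez, lum, dax, dil, jom, sil, hep, fub, irk, pia, foo.
Rules concluding kiv: R10 needs tor; R11 needs zed; R25 needs pev — none of these are established.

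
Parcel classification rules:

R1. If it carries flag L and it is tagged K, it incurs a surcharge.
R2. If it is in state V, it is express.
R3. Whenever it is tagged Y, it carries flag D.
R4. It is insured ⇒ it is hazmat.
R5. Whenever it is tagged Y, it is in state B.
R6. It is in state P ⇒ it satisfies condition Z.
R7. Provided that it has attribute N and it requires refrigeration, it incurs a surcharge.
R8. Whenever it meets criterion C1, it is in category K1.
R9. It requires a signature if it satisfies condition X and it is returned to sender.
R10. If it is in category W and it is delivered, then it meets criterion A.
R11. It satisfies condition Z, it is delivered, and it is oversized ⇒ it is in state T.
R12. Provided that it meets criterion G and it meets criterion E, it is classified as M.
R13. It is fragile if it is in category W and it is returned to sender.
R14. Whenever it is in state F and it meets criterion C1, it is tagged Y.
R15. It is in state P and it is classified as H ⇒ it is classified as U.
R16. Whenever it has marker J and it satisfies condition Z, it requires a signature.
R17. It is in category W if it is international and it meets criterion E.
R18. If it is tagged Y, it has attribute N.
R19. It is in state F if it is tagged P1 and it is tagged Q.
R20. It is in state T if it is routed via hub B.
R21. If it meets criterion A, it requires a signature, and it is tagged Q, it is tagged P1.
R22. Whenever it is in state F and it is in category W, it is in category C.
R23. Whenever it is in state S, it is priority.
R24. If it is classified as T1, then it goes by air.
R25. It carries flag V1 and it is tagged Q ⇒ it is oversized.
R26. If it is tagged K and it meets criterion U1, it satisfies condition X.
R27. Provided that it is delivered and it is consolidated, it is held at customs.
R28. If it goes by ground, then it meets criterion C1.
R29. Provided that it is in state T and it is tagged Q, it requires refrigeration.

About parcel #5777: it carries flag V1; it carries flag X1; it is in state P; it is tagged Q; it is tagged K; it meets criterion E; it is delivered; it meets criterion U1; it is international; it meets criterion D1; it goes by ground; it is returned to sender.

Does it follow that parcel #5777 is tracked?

No

Forward chaining from the given facts derives: satisfies condition Z, is in category W, is oversized, satisfies condition X, meets criterion C1, is in category K1, requires a signature, meets criterion A, is in state T, is fragile, is tagged P1, requires refrigeration, is in state F, is in category C, is tagged Y, has attribute N, carries flag D, is in state B, incurs a surcharge.
No rule has "it is tracked" as its conclusion, and it is not among the given facts.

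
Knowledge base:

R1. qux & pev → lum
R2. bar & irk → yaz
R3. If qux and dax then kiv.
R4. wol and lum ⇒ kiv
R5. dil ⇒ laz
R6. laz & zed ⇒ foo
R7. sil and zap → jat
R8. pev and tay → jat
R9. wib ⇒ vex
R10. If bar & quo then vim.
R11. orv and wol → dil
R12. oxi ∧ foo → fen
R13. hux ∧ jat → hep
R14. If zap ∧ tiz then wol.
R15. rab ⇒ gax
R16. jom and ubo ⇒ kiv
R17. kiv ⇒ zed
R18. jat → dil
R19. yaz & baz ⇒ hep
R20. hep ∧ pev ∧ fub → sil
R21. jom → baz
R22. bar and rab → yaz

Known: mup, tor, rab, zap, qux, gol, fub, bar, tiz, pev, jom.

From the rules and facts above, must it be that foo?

Yes

lum  (by R1: qux, pev)
wol  (by R14: zap, tiz)
baz  (by R21: jom)
yaz  (by R22: bar, rab)
kiv  (by R4: wol, lum)
zed  (by R17: kiv)
hep  (by R19: yaz, baz)
sil  (by R20: hep, pev, fub)
jat  (by R7: sil, zap)
dil  (by R18: jat)
laz  (by R5: dil)
foo  (by R6: laz, zed)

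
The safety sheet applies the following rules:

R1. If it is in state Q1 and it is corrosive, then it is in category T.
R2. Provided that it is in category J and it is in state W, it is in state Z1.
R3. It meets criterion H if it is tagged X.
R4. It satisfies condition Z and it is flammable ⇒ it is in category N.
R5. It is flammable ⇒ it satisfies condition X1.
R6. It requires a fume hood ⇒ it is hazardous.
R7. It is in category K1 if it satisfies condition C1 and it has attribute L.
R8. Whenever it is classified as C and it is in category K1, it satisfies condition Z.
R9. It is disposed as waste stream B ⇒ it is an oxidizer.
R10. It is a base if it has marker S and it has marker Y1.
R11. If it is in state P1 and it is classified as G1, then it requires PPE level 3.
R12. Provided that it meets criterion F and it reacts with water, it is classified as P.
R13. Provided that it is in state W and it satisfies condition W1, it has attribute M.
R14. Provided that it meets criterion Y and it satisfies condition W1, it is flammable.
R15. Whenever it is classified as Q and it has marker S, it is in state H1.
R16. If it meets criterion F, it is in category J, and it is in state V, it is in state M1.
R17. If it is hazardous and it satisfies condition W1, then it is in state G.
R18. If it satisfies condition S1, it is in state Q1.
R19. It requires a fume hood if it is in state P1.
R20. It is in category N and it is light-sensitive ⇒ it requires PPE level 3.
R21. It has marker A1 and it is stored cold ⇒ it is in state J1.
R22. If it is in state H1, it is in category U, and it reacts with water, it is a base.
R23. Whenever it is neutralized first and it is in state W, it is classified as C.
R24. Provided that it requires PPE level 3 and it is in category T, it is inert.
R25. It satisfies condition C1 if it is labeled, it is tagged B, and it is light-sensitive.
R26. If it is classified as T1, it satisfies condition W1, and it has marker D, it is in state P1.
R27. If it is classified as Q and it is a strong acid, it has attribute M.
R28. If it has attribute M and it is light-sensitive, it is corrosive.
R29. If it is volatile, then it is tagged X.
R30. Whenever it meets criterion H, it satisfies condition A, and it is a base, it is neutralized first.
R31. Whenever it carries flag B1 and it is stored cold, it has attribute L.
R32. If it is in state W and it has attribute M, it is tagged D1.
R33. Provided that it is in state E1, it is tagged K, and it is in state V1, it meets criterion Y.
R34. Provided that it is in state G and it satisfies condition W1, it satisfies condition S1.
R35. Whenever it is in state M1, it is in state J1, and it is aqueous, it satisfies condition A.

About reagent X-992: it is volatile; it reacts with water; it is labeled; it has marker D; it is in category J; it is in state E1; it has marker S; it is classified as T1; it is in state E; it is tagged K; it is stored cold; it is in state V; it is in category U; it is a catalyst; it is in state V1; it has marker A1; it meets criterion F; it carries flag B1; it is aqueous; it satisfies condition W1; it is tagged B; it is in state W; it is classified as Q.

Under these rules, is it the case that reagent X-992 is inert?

No

Forward chaining from the given facts derives: is in state Z1, is classified as P, has attribute M, is in state H1, is in state M1, is in state J1, is a base, is in state P1, is tagged X, has attribute L, is tagged D1, meets criterion Y, satisfies condition A, meets criterion H, is flammable, requires a fume hood, is neutralized first, satisfies condition X1, is hazardous, is in state G, is classified as C, satisfies condition S1, is in state Q1.
The only rule concluding "it is inert" is R24, which needs "it requires PPE level 3"; that is never established.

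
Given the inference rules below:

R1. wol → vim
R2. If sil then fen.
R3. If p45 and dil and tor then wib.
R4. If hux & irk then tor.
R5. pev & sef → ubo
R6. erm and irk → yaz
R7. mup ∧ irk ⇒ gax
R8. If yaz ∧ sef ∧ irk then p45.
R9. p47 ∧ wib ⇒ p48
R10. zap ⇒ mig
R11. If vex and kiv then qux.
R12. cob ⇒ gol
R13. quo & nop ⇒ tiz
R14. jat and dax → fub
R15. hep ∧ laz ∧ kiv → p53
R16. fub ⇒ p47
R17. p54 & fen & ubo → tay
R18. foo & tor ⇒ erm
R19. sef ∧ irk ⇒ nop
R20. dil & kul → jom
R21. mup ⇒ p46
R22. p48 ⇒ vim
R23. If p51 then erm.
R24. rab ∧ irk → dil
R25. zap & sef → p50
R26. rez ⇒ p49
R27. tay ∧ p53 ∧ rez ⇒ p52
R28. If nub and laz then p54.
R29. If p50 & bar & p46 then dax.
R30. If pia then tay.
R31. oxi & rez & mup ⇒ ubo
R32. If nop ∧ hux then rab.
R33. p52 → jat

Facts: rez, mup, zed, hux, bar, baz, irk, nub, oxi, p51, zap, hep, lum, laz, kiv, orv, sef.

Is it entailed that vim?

No

Forward chaining from the given facts derives: tor, gax, mig, p53, nop, p46, erm, p50, p49, p54, dax, ubo, rab, yaz, p45, dil, wib.
Rules concluding vim: R1 needs wol; R22 needs p48 — none of these are established.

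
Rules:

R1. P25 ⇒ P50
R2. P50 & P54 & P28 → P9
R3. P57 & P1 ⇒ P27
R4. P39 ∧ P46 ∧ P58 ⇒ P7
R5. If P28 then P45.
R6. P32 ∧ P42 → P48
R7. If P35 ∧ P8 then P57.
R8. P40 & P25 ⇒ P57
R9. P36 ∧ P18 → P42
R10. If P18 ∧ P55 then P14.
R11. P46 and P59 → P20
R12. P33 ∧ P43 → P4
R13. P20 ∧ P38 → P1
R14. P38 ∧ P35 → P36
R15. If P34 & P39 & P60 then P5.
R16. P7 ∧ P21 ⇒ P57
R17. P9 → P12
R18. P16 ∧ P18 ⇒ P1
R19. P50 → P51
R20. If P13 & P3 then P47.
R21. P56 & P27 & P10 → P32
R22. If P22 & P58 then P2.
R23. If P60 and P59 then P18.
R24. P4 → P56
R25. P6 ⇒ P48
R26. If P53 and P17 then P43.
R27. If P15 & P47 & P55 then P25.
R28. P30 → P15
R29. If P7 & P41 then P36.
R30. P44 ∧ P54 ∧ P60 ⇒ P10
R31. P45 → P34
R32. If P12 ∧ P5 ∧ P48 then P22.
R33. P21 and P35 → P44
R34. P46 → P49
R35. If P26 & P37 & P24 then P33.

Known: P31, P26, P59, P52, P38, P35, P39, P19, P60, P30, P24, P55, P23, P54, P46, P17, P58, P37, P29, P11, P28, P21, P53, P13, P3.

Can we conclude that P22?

Yes

P7  (by R4: P39, P46, P58)
P45  (by R5: P28)
P20  (by R11: P46, P59)
P1  (by R13: P20, P38)
P36  (by R14: P38, P35)
P57  (by R16: P7, P21)
P47  (by R20: P13, P3)
P18  (by R23: P60, P59)
P43  (by R26: P53, P17)
P15  (by R28: P30)
P34  (by R31: P45)
P44  (by R33: P21, P35)
P33  (by R35: P26, P37, P24)
P27  (by R3: P57, P1)
P42  (by R9: P36, P18)
P4  (by R12: P33, P43)
P5  (by R15: P34, P39, P60)
P56  (by R24: P4)
P25  (by R27: P15, P47, P55)
P10  (by R30: P44, P54, P60)
P50  (by R1: P25)
P9  (by R2: P50, P54, P28)
P12  (by R17: P9)
P32  (by R21: P56, P27, P10)
P48  (by R6: P32, P42)
P22  (by R32: P12, P5, P48)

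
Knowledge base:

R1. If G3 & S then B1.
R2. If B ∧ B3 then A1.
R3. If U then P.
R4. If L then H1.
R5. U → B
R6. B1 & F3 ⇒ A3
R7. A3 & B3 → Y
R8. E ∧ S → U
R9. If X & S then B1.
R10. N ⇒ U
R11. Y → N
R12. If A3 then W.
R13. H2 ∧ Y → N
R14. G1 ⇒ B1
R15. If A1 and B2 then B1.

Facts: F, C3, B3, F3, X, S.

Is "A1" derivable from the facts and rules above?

Yes

B1  (by R9: X, S)
A3  (by R6: B1, F3)
Y  (by R7: A3, B3)
N  (by R11: Y)
U  (by R10: N)
B  (by R5: U)
A1  (by R2: B, B3)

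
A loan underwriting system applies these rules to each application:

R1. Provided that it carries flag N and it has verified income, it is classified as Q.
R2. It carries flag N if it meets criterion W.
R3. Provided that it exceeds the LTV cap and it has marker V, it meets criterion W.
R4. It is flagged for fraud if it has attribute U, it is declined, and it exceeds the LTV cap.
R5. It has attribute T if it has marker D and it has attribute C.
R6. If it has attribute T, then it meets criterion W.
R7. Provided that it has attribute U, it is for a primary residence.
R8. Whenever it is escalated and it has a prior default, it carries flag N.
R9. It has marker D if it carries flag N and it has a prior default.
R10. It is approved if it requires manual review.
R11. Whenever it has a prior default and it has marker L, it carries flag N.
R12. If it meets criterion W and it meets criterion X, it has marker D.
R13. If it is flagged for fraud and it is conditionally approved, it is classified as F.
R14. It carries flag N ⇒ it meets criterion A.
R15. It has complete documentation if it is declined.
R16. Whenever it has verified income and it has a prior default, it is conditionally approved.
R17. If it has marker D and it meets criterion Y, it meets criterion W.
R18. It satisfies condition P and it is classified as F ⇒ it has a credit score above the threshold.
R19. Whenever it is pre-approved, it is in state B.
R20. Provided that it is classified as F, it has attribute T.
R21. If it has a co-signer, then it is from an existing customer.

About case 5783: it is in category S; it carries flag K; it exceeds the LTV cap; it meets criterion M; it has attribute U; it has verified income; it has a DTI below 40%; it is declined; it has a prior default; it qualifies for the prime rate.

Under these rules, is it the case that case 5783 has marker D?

Yes

By R4 (it has attribute U, it is declined, it exceeds the LTV cap): it is flagged for fraud.
By R16 (it has verified income, it has a prior default): it is conditionally approved.
By R13 (it is flagged for fraud, it is conditionally approved): it is classified as F.
By R20 (it is classified as F): it has attribute T.
By R6 (it has attribute T): it meets criterion W.
By R2 (it meets criterion W): it carries flag N.
By R9 (it carries flag N, it has a prior default): it has marker D.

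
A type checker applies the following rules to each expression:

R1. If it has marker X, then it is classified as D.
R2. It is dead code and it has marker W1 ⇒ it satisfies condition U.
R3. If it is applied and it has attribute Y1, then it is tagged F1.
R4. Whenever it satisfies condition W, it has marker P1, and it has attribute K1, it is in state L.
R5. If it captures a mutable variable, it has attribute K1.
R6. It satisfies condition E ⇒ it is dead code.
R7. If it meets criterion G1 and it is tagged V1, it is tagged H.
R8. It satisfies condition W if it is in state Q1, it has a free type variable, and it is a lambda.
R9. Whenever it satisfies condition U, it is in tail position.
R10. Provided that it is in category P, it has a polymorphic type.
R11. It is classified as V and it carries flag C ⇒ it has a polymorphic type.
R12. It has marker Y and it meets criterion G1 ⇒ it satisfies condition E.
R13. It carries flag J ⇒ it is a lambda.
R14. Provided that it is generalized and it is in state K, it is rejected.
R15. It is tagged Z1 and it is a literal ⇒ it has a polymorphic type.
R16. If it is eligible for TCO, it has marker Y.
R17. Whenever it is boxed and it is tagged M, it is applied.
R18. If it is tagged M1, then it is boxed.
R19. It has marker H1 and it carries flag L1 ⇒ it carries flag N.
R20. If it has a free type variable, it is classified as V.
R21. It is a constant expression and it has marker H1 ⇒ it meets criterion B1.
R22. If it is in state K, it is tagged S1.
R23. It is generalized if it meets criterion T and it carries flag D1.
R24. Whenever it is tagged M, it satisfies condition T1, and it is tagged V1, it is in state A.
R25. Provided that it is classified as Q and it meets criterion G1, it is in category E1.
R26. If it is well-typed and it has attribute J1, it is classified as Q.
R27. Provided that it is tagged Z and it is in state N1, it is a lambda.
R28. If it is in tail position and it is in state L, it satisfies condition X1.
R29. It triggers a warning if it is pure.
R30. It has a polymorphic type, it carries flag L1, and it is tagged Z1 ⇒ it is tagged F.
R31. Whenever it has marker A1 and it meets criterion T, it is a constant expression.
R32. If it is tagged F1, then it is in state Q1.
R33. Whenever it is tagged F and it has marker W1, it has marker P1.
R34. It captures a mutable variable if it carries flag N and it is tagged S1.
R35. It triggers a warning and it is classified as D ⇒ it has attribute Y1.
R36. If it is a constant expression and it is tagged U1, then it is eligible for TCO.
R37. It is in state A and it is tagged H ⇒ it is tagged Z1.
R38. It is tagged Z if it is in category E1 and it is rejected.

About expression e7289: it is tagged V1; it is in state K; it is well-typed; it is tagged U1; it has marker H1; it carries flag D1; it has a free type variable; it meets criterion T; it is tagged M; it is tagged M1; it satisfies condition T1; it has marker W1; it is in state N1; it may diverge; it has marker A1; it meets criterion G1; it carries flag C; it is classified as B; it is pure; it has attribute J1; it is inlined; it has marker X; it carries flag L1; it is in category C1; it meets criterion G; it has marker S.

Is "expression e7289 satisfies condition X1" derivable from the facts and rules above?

Yes

By R1 (it has marker X): it is classified as D.
By R7 (it meets criterion G1, it is tagged V1): it is tagged H.
By R18 (it is tagged M1): it is boxed.
By R19 (it has marker H1, it carries flag L1): it carries flag N.
By R20 (it has a free type variable): it is classified as V.
By R22 (it is in state K): it is tagged S1.
By R23 (it meets criterion T, it carries flag D1): it is generalized.
By R24 (it is tagged M, it satisfies condition T1, it is tagged V1): it is in state A.
By R26 (it is well-typed, it has attribute J1): it is classified as Q.
By R29 (it is pure): it triggers a warning.
By R31 (it has marker A1, it meets criterion T): it is a constant expression.
By R34 (it carries flag N, it is tagged S1): it captures a mutable variable.
By R35 (it triggers a warning, it is classified as D): it has attribute Y1.
By R36 (it is a constant expression, it is tagged U1): it is eligible for TCO.
By R37 (it is in state A, it is tagged H): it is tagged Z1.
By R5 (it captures a mutable variable): it has attribute K1.
By R11 (it is classified as V, it carries flag C): it has a polymorphic type.
By R14 (it is generalized, it is in state K): it is rejected.
By R16 (it is eligible for TCO): it has marker Y.
By R17 (it is boxed, it is tagged M): it is applied.
By R25 (it is classified as Q, it meets criterion G1): it is in category E1.
By R30 (it has a polymorphic type, it carries flag L1, it is tagged Z1): it is tagged F.
By R33 (it is tagged F, it has marker W1): it has marker P1.
By R38 (it is in category E1, it is rejected): it is tagged Z.
By R3 (it is applied, it has attribute Y1): it is tagged F1.
By R12 (it has marker Y, it meets criterion G1): it satisfies condition E.
By R27 (it is tagged Z, it is in state N1): it is a lambda.
By R32 (it is tagged F1): it is in state Q1.
By R6 (it satisfies condition E): it is dead code.
By R8 (it is in state Q1, it has a free type variable, it is a lambda): it satisfies condition W.
By R2 (it is dead code, it has marker W1): it satisfies condition U.
By R4 (it satisfies condition W, it has marker P1, it has attribute K1): it is in state L.
By R9 (it satisfies condition U): it is in tail position.
By R28 (it is in tail position, it is in state L): it satisfies condition X1.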